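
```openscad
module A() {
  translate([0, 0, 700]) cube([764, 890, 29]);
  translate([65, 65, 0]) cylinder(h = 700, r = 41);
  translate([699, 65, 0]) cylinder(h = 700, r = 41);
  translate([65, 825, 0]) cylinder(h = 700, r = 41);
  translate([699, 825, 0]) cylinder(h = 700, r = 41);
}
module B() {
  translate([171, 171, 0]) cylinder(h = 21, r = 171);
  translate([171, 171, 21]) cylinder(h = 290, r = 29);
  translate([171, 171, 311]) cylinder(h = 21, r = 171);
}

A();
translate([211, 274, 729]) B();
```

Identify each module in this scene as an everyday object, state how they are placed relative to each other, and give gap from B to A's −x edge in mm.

The spool's min-x is at 211; the table's min-x is 0; gap = 211 mm.

A is a table. B is a spool. The spool is on top of the table, centred. The gap from the spool to the table's −x edge is 211 mm.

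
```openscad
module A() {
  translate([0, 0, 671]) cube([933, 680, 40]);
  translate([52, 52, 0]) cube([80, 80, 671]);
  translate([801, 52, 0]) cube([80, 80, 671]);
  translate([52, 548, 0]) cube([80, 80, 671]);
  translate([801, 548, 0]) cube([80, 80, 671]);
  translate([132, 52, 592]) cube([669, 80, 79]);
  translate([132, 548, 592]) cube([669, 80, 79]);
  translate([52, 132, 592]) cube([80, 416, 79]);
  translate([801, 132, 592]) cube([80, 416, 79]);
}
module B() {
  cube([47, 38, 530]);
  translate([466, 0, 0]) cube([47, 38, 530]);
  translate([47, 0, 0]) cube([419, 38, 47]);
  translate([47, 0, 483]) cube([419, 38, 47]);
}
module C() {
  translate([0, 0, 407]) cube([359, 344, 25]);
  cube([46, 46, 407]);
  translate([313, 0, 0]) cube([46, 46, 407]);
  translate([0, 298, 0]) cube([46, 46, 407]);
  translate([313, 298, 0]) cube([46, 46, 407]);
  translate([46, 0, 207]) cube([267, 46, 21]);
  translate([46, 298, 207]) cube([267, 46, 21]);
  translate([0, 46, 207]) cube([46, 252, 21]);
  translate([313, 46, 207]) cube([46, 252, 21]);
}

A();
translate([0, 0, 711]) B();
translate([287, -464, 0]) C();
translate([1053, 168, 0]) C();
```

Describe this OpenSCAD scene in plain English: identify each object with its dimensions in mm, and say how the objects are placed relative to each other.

A is a table with a 933×680 mm rectangular top, 40 mm thick, top surface at z = 711 mm, supported by four 80×80 mm square legs, each inset 52 mm from the nearest pair of top edges, running from the floor. Four apron rails, 80 mm thick and 79 mm tall, run between adjacent legs with their top edges flush with the underside of the top and their outer faces flush with the legs' outer faces.

B is a picture frame with a 419×436 mm rectangular opening (x by z) and a uniform 47 mm border on every side. Frame depth is 38 mm along y. It is built from two vertical stiles running the full outside height and two horizontal rails spanning the gap between the stiles.

C is a four-legged stool. The seat is a 359×344×25 mm slab whose top surface is at z = 432 mm; four square legs, each 46×46 mm in cross-section, run from the floor (z = 0) to the underside of the seat, each flush with a corner of the seat. Four stretchers, 46 mm wide and 21 mm tall, connect adjacent legs with their undersides at z = 207 mm, each running between the inner faces of the legs it joins and aligned with the legs' outer faces on the other axis.

The picture frame is on top of the table. Two stools sit around the table at the −y, +x sides.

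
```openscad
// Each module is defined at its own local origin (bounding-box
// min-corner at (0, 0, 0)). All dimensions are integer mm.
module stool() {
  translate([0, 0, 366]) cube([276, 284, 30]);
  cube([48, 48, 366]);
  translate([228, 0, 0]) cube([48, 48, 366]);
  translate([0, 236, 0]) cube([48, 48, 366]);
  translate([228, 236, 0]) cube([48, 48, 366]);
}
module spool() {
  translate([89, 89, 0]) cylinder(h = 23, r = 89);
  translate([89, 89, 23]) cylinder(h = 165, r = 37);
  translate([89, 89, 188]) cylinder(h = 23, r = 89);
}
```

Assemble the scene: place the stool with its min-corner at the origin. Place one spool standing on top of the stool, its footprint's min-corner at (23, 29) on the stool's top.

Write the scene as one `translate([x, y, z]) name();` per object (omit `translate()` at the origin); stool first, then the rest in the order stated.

stool();
translate([23, 29, 396]) spool();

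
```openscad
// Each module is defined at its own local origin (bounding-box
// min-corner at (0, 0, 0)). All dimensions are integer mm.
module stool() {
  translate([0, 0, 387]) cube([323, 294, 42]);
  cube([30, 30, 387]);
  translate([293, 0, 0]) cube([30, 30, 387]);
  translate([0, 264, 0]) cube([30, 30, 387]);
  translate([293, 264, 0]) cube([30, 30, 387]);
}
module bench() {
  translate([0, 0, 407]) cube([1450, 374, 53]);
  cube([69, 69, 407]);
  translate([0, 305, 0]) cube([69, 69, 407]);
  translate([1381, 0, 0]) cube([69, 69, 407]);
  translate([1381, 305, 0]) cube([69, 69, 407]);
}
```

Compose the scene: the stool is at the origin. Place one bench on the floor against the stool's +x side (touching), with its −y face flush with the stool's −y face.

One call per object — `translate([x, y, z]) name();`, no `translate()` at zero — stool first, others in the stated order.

stool();
translate([323, 0, 0]) bench();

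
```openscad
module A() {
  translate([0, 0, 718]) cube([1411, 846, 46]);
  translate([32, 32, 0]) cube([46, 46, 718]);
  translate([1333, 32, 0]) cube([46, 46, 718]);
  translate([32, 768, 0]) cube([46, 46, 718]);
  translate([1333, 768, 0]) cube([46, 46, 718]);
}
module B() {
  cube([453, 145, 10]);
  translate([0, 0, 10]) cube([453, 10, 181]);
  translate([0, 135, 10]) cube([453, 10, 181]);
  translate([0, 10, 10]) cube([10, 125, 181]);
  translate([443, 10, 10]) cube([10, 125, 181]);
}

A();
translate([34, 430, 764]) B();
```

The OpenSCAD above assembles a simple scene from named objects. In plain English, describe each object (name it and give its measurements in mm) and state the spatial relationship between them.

A is a table: top 1411 mm (x) × 846 mm (y), 46 mm thick, upper face at z = 764 mm, on four 46×46 mm square legs, each inset 32 mm from the nearest pair of top edges, running from z = 0 to the bottom of the top.

B is an open-topped rectangular box: outside dimensions 453×145×191 mm, with a uniform wall and base thickness of 10 mm. The base is a full 453×145 slab on the floor; four walls sit on top of the base. The front and back walls (the −y and +y sides) span the full width; the two side walls fit between them.

The open box is on top of the table.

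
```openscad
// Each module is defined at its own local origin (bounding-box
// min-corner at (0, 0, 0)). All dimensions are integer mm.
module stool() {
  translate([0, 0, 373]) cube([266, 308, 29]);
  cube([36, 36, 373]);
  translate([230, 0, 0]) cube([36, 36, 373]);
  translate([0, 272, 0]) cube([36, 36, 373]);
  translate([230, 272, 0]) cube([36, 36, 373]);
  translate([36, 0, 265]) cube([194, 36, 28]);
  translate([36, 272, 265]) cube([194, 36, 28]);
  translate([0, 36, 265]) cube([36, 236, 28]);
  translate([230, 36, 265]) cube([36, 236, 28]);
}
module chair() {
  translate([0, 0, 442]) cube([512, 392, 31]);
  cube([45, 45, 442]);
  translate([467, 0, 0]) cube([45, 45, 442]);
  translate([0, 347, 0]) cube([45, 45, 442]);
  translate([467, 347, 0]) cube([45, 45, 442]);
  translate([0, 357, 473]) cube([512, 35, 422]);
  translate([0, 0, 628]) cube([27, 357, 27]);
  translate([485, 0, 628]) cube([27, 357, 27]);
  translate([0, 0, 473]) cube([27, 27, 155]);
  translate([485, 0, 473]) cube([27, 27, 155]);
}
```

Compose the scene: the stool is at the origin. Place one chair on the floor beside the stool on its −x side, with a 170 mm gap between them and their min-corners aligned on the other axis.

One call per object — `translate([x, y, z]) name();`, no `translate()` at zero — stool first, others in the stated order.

stool();
translate([-682, 0, 0]) chair();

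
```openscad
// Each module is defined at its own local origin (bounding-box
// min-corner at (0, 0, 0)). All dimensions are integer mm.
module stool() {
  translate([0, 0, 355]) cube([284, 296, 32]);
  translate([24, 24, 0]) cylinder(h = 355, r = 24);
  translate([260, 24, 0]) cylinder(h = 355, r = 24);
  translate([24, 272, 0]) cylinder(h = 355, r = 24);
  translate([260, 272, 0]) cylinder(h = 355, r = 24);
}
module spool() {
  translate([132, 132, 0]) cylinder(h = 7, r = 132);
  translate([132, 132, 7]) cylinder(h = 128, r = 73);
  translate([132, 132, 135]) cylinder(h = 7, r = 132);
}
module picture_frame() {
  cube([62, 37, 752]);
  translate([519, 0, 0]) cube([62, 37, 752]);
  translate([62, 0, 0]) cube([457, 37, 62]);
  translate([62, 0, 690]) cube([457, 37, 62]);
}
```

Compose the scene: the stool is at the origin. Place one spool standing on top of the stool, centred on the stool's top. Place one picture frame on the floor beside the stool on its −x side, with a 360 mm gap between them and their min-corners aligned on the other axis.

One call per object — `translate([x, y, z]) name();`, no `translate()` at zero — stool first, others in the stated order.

stool();
translate([10, 16, 387]) spool();
translate([-941, 0, 0]) picture_frame();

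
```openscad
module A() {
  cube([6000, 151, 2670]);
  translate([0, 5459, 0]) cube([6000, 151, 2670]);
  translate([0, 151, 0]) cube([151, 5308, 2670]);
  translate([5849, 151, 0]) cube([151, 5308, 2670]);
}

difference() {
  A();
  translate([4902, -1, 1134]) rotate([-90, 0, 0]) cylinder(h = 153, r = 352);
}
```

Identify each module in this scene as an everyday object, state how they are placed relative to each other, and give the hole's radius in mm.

A is a house frame. The house frame has a circular hole through its front wall. The hole's radius is 352 mm.

The subtracted cylinder has r = 352 mm.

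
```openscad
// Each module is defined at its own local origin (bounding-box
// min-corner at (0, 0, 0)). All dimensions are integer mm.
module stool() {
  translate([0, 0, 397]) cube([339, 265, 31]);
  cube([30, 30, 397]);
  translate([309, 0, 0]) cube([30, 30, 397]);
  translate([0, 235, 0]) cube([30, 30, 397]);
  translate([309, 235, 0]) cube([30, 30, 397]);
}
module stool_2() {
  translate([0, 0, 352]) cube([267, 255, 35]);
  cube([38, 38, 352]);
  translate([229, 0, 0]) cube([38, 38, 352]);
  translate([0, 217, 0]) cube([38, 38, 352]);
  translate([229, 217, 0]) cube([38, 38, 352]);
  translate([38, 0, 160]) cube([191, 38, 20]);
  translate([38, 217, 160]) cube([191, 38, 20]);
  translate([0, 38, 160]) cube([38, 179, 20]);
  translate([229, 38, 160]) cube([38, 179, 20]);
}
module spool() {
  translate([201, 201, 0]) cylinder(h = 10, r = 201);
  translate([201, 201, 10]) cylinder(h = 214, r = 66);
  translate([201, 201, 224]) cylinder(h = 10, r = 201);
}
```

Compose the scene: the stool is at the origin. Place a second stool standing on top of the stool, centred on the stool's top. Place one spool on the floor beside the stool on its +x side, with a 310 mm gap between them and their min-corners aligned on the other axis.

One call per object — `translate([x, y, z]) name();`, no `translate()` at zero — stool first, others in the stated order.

stool();
translate([36, 5, 428]) stool_2();
translate([649, 0, 0]) spool();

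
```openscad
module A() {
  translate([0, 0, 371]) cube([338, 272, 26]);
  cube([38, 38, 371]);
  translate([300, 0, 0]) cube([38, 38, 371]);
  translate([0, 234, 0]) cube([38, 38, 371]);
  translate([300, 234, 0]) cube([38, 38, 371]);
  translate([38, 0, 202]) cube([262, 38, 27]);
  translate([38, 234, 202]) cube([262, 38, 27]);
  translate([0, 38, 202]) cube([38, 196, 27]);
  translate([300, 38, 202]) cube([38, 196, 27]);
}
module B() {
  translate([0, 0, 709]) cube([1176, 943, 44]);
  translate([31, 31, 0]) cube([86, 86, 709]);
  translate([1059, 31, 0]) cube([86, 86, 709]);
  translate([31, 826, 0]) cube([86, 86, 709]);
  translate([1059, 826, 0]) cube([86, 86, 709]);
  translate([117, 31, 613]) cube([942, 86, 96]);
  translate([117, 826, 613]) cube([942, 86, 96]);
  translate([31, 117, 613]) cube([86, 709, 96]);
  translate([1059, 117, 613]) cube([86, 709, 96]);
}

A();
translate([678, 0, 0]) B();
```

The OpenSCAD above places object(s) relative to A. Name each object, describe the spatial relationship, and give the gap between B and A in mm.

A is a stool. B is a table. The table is on the floor beside the stool on its +x side. The gap between the table and the stool is 340 mm.

The table's nearest face is 340 mm from the stool's +x face.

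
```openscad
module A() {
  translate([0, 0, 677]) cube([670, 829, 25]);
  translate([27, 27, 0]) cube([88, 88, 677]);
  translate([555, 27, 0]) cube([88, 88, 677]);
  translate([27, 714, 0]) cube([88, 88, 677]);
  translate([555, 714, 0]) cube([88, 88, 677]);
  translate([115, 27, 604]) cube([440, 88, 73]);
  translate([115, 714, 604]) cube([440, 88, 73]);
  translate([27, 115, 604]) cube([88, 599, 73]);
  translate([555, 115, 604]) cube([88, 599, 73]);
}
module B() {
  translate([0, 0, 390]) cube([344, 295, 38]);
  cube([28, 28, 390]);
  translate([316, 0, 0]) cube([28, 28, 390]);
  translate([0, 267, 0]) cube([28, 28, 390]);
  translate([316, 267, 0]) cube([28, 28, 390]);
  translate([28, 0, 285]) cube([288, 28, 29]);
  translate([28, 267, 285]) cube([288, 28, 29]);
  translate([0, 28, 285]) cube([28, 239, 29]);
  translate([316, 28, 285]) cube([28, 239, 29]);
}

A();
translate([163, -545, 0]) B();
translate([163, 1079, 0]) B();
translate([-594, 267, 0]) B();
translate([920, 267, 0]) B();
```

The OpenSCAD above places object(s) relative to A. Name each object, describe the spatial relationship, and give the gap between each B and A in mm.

Each stool's nearest face is 250 mm from the table's bounding box.

A is a table. B is a stool. Four stools sit around the table at the −y, +y, −x, +x sides. The gap between each stool and the table is 250 mm.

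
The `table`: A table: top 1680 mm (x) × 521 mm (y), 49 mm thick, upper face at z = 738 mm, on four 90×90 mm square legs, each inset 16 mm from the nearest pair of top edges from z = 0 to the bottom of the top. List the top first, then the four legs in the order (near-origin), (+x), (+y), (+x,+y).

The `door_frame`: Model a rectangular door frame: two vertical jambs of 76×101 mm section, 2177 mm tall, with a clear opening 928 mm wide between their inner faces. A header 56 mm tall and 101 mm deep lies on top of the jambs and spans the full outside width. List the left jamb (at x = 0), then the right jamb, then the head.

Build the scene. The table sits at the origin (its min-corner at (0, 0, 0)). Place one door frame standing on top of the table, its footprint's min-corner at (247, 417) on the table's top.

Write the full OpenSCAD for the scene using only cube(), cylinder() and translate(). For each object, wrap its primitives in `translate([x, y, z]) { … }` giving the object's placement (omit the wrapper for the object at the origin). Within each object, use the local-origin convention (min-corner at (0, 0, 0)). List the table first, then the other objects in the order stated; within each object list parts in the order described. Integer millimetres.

translate([0, 0, 689]) cube([1680, 521, 49]);
translate([16, 16, 0]) cube([90, 90, 689]);
translate([1574, 16, 0]) cube([90, 90, 689]);
translate([16, 415, 0]) cube([90, 90, 689]);
translate([1574, 415, 0]) cube([90, 90, 689]);
translate([247, 417, 738]) {
  cube([76, 101, 2177]);
  translate([1004, 0, 0]) cube([76, 101, 2177]);
  translate([0, 0, 2177]) cube([1080, 101, 56]);
}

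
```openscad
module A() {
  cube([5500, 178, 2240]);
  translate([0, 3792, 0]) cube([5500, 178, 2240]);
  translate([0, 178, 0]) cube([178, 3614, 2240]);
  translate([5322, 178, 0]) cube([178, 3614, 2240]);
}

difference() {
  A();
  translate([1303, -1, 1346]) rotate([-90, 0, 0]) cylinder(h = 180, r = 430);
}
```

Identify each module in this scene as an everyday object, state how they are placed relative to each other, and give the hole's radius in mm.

The subtracted cylinder has r = 430 mm.

A is a house frame. The house frame has a circular hole through its front wall. The hole's radius is 430 mm.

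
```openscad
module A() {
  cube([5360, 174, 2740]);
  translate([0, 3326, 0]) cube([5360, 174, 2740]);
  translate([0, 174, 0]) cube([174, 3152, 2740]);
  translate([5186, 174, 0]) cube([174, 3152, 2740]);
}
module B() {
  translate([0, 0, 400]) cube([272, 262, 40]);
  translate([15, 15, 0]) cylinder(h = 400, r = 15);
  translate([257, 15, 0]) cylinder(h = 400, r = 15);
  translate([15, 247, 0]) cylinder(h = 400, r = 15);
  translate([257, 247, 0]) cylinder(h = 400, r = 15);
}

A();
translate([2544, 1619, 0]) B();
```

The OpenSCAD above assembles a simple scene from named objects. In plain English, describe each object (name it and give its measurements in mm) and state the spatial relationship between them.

A is the wall frame of a small rectangular building: four walls, each 2740 mm tall and 174 mm thick, enclosing a footprint 5360 mm (x) by 3500 mm (y) outside-to-outside, with no floor or roof. The front and back walls (the −y and +y sides) span the full width; the two side walls fit between them.

B is a four-legged stool. The seat is 272×262 mm, 40 mm thick, top at z = 440 mm. It stands on four round legs, each 30 mm in diameter, from z = 0 to the seat underside, each leg's axis is inset half a diameter from the nearest pair of seat edges (so the leg's bounding box is flush with the corner).

The stool sits inside the house frame, centred.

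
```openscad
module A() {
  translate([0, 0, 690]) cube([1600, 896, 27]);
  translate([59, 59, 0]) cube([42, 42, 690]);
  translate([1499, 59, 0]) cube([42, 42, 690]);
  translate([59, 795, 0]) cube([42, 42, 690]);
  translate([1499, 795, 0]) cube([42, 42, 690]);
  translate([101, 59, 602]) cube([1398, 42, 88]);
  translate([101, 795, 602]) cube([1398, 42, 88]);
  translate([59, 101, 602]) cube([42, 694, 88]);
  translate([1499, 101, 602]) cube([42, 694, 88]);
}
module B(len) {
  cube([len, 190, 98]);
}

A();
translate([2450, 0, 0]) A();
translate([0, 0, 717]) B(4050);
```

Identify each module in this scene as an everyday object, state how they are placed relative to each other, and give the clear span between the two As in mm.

Second table starts at x = 2450; first ends at x = 1600; clear span = 2450 − 1600 = 850 mm.

A is a table. B is a beam. A beam spans the tops of two tables. The clear span between the two tables is 850 mm.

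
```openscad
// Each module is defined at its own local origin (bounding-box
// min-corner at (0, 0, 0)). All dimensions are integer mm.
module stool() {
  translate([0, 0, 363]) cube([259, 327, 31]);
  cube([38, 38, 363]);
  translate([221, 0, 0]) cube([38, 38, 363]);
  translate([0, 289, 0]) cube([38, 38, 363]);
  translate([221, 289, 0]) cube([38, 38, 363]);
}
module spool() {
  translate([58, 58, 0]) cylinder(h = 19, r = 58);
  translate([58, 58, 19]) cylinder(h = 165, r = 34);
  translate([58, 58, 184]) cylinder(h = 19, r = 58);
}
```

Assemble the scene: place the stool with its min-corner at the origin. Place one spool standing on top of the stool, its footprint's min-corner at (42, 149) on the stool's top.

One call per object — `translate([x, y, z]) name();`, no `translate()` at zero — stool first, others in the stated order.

stool();
translate([42, 149, 394]) spool();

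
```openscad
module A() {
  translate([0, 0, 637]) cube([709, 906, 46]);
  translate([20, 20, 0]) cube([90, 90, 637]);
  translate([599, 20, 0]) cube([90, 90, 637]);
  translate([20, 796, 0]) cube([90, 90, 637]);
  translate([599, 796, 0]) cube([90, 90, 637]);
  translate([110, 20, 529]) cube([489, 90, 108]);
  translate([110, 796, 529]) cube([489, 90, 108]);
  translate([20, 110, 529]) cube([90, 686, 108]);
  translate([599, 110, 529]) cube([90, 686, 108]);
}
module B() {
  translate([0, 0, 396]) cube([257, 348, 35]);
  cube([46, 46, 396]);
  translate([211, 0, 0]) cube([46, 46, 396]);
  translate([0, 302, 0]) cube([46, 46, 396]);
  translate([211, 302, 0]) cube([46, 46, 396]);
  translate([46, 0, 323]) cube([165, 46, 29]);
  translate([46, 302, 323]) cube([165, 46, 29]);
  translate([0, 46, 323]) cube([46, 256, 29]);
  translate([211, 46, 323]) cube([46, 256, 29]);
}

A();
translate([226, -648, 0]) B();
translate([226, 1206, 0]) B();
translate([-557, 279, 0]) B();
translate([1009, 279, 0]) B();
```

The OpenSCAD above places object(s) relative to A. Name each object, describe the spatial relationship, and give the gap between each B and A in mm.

A is a table. B is a stool. Four stools sit around the table at the −y, +y, −x, +x sides. The gap between each stool and the table is 300 mm.

Each stool's nearest face is 300 mm from the table's bounding box.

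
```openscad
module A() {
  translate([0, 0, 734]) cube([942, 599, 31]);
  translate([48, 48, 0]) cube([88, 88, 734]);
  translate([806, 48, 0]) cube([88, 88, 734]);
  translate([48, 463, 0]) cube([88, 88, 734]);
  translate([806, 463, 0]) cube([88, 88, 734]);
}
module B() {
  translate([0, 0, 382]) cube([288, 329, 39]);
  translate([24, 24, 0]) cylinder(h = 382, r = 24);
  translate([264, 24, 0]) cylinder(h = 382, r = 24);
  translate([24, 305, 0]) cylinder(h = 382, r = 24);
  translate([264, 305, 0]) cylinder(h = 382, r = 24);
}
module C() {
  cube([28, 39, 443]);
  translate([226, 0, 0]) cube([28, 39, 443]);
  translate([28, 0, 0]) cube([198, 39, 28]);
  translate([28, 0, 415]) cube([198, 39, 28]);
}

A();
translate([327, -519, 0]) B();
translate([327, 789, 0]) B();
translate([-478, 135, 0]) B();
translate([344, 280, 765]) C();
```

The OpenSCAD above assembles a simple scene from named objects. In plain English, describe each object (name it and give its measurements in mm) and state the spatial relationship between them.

A is a rectangular dining table. The top is 942×599×31 mm with its upper surface at z = 765 mm. It stands on four 88×88 mm square legs, each inset 48 mm from the nearest pair of top edges, running from the floor to the underside of the top.

B is a four-legged stool. The seat is 288×329 mm, 39 mm thick, top at z = 421 mm. It stands on four round legs, each 48 mm in diameter, from z = 0 to the seat underside, each leg's axis is inset half a diameter from the nearest pair of seat edges (so the leg's bounding box is flush with the corner).

C is a picture frame with a 198×387 mm rectangular opening (x by z) and a uniform 28 mm border on every side. Frame depth is 39 mm along y. It is built from two vertical stiles running the full outside height and two horizontal rails spanning the gap between the stiles.

Three stools sit around the table at the −y, +y, −x sides. The picture frame is on top of the table, centred.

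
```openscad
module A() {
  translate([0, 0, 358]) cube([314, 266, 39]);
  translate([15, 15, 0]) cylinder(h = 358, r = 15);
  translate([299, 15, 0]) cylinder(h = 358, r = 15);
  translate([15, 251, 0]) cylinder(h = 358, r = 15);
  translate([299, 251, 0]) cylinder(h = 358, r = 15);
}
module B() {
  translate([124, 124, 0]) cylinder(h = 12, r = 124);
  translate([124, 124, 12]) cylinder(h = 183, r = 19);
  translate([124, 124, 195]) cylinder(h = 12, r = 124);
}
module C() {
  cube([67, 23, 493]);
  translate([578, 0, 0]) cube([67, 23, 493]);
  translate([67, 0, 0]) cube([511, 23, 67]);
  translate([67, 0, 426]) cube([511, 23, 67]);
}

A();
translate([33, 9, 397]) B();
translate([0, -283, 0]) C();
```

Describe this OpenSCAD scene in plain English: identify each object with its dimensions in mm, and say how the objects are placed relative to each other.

A is a four-legged stool. The seat is 314×266 mm, 39 mm thick, top at z = 397 mm. It stands on four round legs, each 30 mm in diameter, from z = 0 to the seat underside, each leg's axis is inset half a diameter from the nearest pair of seat edges (so the leg's bounding box is flush with the corner).

B is a spool: two coaxial disc flanges of radius 124 mm and thickness 12 mm, joined by a core cylinder of radius 19 mm and height 183 mm. The lower flange rests on z = 0 and the three cylinders share a vertical axis.

C is a rectangular picture frame lying in the x–z plane (depth along y). The opening is 511 mm wide (x) by 359 mm tall (z), surrounded by a border 67 mm wide on all four sides. The frame is 23 mm deep and is made of two full-height vertical stiles with two horizontal rails fitted between them.

The spool is on top of the stool, centred. The picture frame is on the floor beside the stool on its −y side.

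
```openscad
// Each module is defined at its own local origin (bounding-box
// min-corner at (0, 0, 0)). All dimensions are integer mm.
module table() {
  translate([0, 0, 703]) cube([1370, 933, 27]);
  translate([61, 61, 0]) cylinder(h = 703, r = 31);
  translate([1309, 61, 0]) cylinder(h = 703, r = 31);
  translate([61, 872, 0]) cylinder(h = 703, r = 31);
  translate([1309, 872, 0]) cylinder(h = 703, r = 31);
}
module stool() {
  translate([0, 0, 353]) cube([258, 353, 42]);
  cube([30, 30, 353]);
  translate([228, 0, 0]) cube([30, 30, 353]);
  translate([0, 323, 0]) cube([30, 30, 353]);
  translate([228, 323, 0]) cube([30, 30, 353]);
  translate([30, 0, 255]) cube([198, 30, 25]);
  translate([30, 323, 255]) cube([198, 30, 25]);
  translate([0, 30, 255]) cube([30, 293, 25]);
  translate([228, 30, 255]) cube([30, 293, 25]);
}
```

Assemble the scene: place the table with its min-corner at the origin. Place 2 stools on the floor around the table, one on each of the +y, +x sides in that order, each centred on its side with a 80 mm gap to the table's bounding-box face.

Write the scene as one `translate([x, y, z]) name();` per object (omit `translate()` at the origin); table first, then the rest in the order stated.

table();
translate([556, 1013, 0]) stool();
translate([1450, 290, 0]) stool();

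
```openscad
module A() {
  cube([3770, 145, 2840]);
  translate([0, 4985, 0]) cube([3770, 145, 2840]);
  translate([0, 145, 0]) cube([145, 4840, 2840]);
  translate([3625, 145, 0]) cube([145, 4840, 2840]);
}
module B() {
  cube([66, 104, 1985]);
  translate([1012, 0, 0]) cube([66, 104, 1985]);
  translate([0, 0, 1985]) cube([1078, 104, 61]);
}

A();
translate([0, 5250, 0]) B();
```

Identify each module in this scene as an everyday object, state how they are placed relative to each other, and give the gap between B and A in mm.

A is a house frame. B is a door frame. The door frame is on the floor beside the house frame on its +y side. The gap between the door frame and the house frame is 120 mm.

The door frame's nearest face is 120 mm from the house frame's +y face.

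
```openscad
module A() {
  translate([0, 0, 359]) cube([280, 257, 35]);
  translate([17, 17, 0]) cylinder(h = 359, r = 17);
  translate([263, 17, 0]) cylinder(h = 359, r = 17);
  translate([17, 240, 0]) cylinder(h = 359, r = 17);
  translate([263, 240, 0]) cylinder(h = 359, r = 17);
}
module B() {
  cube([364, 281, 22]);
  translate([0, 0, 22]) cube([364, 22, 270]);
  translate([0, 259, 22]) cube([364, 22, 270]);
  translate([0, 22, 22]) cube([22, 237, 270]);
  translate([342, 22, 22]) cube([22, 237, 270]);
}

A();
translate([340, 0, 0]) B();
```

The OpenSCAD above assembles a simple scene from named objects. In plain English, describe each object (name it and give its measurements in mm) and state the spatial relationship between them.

A is a four-legged stool. The seat is 280×257 mm, 35 mm thick, top at z = 394 mm. It stands on four round legs, each 34 mm in diameter, from z = 0 to the seat underside, each leg's axis is inset half a diameter from the nearest pair of seat edges (so the leg's bounding box is flush with the corner).

B is an open storage box with external size 364×281×292 mm and wall thickness 22 mm (the base is also 22 mm thick). The base covers the whole footprint; the four walls stand on the base, with the y-facing walls full-width and the x-facing walls fitting between their inner faces.

The open box is on the floor beside the stool on its +x side.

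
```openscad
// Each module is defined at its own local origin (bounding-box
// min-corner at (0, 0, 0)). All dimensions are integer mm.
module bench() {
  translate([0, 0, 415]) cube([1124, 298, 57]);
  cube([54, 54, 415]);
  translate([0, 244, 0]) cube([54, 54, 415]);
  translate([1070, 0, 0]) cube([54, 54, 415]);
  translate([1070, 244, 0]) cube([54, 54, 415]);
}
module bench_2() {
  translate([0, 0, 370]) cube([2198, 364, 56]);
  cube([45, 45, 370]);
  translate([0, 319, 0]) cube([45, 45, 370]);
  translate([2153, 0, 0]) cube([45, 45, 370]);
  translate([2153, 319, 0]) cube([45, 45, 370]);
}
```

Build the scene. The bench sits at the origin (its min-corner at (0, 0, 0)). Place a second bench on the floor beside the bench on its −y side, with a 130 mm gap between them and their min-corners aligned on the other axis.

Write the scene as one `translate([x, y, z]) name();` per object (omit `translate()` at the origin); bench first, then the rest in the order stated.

bench();
translate([0, -494, 0]) bench_2();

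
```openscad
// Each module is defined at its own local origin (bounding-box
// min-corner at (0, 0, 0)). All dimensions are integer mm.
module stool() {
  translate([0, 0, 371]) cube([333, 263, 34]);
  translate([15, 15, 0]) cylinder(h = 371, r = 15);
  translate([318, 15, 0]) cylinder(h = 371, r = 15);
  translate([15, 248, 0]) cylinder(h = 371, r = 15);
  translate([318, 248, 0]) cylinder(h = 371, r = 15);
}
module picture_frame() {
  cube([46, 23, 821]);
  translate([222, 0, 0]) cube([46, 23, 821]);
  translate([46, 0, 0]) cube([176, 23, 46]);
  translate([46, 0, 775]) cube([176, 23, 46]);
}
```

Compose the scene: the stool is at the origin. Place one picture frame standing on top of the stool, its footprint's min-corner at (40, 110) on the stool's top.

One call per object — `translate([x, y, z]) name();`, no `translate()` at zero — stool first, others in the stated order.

stool();
translate([40, 110, 405]) picture_frame();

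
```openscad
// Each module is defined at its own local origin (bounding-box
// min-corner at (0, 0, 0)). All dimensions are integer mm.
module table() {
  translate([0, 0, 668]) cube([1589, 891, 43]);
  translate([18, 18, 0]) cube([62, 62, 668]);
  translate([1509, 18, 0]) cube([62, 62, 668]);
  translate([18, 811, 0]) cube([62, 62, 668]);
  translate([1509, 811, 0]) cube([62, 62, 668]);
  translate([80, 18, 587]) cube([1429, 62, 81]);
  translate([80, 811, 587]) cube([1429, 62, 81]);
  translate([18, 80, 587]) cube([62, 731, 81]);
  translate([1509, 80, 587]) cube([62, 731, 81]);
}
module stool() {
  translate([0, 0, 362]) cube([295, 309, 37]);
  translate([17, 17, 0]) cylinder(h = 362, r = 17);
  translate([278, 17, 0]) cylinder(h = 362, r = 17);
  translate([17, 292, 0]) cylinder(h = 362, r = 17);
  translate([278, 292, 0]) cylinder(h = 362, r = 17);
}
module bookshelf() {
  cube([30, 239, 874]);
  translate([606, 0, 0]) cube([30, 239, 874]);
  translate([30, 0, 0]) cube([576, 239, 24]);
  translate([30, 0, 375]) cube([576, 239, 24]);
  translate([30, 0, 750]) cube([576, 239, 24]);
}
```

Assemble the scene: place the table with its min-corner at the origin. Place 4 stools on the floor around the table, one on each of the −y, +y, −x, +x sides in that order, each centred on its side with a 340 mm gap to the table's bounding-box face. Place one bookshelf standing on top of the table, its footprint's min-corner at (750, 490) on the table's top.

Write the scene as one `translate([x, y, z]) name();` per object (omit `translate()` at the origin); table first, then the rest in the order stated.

table();
translate([647, -649, 0]) stool();
translate([647, 1231, 0]) stool();
translate([-635, 291, 0]) stool();
translate([1929, 291, 0]) stool();
translate([750, 490, 711]) bookshelf();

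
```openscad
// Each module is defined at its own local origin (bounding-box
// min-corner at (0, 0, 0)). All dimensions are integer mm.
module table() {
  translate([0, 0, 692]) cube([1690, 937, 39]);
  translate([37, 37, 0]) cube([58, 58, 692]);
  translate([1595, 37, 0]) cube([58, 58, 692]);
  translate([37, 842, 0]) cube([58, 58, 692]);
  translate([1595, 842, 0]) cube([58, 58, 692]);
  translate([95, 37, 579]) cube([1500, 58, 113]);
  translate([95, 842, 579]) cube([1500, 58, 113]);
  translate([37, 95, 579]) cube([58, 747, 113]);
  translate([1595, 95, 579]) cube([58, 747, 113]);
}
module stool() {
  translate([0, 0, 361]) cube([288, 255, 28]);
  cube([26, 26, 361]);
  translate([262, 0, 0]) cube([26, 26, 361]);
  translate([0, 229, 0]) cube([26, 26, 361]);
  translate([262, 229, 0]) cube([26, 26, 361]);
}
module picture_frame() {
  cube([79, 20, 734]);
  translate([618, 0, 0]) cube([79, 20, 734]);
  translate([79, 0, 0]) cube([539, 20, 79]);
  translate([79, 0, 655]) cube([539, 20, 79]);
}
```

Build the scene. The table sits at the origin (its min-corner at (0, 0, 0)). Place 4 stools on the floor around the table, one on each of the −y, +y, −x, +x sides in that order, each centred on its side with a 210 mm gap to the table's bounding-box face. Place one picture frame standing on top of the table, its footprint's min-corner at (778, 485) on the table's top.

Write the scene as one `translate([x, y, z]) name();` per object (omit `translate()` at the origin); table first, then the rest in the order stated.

table();
translate([701, -465, 0]) stool();
translate([701, 1147, 0]) stool();
translate([-498, 341, 0]) stool();
translate([1900, 341, 0]) stool();
translate([778, 485, 731]) picture_frame();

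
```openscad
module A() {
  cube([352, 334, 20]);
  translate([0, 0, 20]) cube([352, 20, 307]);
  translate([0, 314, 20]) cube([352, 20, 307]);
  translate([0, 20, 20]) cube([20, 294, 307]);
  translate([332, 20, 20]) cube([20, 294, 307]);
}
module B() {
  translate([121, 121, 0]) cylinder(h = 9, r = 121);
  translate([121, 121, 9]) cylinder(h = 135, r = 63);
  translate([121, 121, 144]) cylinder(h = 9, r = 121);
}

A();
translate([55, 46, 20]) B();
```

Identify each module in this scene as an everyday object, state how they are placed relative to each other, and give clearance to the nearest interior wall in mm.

Clearances: x = 35, y = 26; minimum 26 mm.

A is an open box. B is a spool. The spool sits inside the open box, centred. The clearance to the nearest interior wall is 26 mm.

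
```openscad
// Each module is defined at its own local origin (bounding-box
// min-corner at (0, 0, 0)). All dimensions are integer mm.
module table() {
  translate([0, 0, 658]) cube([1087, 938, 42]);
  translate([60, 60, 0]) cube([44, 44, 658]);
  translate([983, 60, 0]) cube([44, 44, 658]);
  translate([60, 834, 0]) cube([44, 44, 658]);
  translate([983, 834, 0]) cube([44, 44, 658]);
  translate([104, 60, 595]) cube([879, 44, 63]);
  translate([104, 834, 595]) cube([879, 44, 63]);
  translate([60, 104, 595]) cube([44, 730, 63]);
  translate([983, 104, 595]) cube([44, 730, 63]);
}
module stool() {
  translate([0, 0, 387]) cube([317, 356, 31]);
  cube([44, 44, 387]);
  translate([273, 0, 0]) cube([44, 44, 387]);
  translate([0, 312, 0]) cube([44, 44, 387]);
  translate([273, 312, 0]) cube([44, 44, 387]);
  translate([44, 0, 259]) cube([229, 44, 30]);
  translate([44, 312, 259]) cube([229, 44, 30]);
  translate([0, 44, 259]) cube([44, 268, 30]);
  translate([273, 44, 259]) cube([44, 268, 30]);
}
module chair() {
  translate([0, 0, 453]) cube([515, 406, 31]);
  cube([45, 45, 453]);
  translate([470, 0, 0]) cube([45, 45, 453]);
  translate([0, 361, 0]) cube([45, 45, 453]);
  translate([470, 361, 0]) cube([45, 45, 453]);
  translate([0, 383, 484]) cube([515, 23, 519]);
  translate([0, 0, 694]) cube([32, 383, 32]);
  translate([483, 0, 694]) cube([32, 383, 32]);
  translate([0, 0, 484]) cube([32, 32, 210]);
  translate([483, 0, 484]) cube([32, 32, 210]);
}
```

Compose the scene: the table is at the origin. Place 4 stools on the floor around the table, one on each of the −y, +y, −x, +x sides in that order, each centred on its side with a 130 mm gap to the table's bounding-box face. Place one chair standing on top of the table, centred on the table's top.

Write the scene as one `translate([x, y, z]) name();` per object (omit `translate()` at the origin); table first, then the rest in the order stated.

table();
translate([385, -486, 0]) stool();
translate([385, 1068, 0]) stool();
translate([-447, 291, 0]) stool();
translate([1217, 291, 0]) stool();
translate([286, 266, 700]) chair();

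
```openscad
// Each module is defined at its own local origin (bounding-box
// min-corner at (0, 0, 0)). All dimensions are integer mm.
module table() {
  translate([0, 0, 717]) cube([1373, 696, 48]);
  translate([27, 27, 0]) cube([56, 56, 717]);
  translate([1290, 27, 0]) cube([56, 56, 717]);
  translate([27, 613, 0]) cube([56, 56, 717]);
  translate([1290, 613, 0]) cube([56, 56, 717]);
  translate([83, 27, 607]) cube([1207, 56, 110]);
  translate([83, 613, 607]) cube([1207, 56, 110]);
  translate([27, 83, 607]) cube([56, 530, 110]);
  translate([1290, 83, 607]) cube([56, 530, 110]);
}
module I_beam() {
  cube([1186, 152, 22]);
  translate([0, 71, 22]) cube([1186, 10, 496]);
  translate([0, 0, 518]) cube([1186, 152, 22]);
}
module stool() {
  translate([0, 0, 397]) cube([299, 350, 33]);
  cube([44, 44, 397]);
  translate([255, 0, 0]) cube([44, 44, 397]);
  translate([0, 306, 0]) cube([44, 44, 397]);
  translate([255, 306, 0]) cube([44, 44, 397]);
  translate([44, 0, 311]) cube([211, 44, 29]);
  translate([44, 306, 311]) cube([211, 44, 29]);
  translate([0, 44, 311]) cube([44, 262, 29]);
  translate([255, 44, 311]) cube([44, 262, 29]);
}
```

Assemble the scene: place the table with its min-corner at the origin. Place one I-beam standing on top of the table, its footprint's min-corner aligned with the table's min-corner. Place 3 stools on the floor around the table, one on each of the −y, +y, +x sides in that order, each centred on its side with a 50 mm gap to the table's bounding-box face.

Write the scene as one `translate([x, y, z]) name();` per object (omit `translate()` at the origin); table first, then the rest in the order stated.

table();
translate([0, 0, 765]) I_beam();
translate([537, -400, 0]) stool();
translate([537, 746, 0]) stool();
translate([1423, 173, 0]) stool();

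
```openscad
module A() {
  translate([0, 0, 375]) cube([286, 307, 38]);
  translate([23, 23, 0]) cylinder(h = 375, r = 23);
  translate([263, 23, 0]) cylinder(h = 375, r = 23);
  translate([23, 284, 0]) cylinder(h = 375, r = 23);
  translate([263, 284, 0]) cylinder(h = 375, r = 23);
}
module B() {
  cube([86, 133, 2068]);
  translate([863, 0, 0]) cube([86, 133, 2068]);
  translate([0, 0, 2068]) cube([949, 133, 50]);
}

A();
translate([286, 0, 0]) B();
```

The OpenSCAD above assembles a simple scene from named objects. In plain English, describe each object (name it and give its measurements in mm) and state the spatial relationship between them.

A is a four-legged stool. The seat is 286×307 mm, 38 mm thick, top at z = 413 mm. It stands on four round legs, each 46 mm in diameter, from z = 0 to the seat underside, each leg's axis is inset half a diameter from the nearest pair of seat edges (so the leg's bounding box is flush with the corner).

B is a rectangular door frame: two vertical jambs of 86×133 mm section, 2068 mm tall, with a clear opening 777 mm wide between their inner faces. A header 50 mm tall and 133 mm deep lies on top of the jambs and spans the full outside width.

The door frame is against the stool's +x side, with their −y faces flush.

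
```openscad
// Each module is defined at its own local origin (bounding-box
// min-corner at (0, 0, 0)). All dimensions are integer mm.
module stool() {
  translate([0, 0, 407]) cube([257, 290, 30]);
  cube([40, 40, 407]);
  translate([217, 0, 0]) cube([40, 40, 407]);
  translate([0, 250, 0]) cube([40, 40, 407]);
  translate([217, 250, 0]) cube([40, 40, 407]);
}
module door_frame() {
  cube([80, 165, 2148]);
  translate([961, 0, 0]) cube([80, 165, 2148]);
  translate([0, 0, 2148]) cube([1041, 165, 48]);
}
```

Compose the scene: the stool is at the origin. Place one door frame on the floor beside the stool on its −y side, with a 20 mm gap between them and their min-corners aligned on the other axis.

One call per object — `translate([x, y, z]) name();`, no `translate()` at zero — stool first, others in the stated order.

stool();
translate([0, -185, 0]) door_frame();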